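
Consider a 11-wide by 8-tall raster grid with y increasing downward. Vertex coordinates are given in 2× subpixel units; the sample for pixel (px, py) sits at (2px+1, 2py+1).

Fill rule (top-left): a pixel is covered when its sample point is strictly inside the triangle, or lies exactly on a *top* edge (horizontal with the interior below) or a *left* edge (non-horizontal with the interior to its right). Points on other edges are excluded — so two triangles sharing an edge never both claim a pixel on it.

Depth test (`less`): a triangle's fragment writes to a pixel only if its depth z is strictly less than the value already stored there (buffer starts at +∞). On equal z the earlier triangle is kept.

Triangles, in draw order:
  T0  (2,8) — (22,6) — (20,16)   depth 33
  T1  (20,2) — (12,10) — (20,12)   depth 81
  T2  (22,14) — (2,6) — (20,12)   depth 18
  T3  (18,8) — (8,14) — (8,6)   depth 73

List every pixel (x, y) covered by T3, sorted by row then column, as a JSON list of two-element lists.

T0:
  2·area = 196
  edge (2, 8)→(22, 6): d=(20,-2) top-left  bias=+0
  edge (22, 6)→(20, 16): d=(-2,10) right/bottom  bias=-1
  edge (20, 16)→(2, 8): d=(-18,-8) top-left  bias=+0
    (6,3)@(13, 7): e=[2,88,106] → X
    (7,3)@(15, 7): e=[6,68,122] → X
    (8,3)@(17, 7): e=[10,48,138] → X
    (9,3)@(19, 7): e=[14,28,154] → X
    (10,3)@(21, 7): e=[18,8,170] → X
    (2,4)@(5, 9): e=[26,164,6] → X
    (3,4)@(7, 9): e=[30,144,22] → X
    (4,4)@(9, 9): e=[34,124,38] → X
    (5,4)@(11, 9): e=[38,104,54] → X
    (2,5)@(5, 11): e=[66,160,-30] → .
    (3,5)@(7, 11): e=[70,140,-14] → .
    (4,5)@(9, 11): e=[74,120,2] → X
    (10,5)@(21, 11): e=[98,0,98] → .  [on edge]
  covered (24 px):
    . . . . . . . . . . .
    . . . . . . . . . . .
    . . . . . . . . . . .
    . . . . . . X X X X X
    . . X X X X X X X X X
    . . . . X X X X X X .
    . . . . . . . X X X .
    . . . . . . . . . X .
T1:
  2·area = 80  (B↔C swapped to make it positive)
  edge (20, 2)→(20, 12): d=(0,10) right/bottom  bias=-1
  edge (20, 12)→(12, 10): d=(-8,-2) top-left  bias=+0
  edge (12, 10)→(20, 2): d=(8,-8) top-left  bias=+0
    (10,0)@(21, 1): e=[-10,90,0] → .  [on edge]
    (9,1)@(19, 3): e=[10,70,0] → X  [on edge]
    (10,1)@(21, 3): e=[-10,74,16] → .
    (8,2)@(17, 5): e=[30,50,0] → X  [on edge]
    (10,2)@(21, 5): e=[-10,58,32] → .
    (7,3)@(15, 7): e=[50,30,0] → X  [on edge]
    (10,3)@(21, 7): e=[-10,42,48] → .
    (6,4)@(13, 9): e=[70,10,0] → X  [on edge]
    (10,4)@(21, 9): e=[-10,26,64] → .
    (5,5)@(11, 11): e=[90,-10,0] → .  [on edge]
    (6,5)@(13, 11): e=[70,-6,16] → .
    (7,5)@(15, 11): e=[50,-2,32] → .
    (4,6)@(9, 13): e=[110,-30,0] → .  [on edge]
    (3,7)@(7, 15): e=[130,-50,0] → .  [on edge]
  covered (12 px):
    . . . . . . . . . . .
    . . . . . . . . . X .
    . . . . . . . . X X .
    . . . . . . . X X X .
    . . . . . . X X X X .
    . . . . . . . . X X .
    . . . . . . . . . . .
    . . . . . . . . . . .
T2:
  2·area = 24
  edge (22, 14)→(2, 6): d=(-20,-8) top-left  bias=+0
  edge (2, 6)→(20, 12): d=(18,6) right/bottom  bias=-1
  edge (20, 12)→(22, 14): d=(2,2) right/bottom  bias=-1
    (4,0)@(9, 1): e=[156,-132,0] → .  [on edge]
    (5,1)@(11, 3): e=[132,-108,0] → .  [on edge]
    (6,2)@(13, 5): e=[108,-84,0] → .  [on edge]
    (2,3)@(5, 7): e=[4,0,20] → .  [on edge]
    (7,3)@(15, 7): e=[84,-60,0] → .  [on edge]
    (5,4)@(11, 9): e=[12,0,12] → .  [on edge]
    (8,4)@(17, 9): e=[60,-36,0] → .  [on edge]
    (7,5)@(15, 11): e=[4,12,8] → X
    (8,5)@(17, 11): e=[20,0,4] → .  [on edge]
    (9,5)@(19, 11): e=[36,-12,0] → .  [on edge]
    (7,6)@(15, 13): e=[-36,48,12] → .
    (10,6)@(21, 13): e=[12,12,0] → .  [on edge]
  covered (1 px):
    . . . . . . . . . . .
    . . . . . . . . . . .
    . . . . . . . . . . .
    . . . . . . . . . . .
    . . . . . . . . . . .
    . . . . . . . X . . .
    . . . . . . . . . . .
    . . . . . . . . . . .
T3:
  2·area = 80
  edge (18, 8)→(8, 14): d=(-10,6) right/bottom  bias=-1
  edge (8, 14)→(8, 6): d=(0,-8) top-left  bias=+0
  edge (8, 6)→(18, 8): d=(10,2) right/bottom  bias=-1
    (1,2)@(3, 5): e=[120,-40,0] → .  [on edge]
    (4,3)@(9, 7): e=[64,8,8] → X
    (5,3)@(11, 7): e=[52,24,4] → X
    (6,3)@(13, 7): e=[40,40,0] → .  [on edge]
    (4,4)@(9, 9): e=[44,8,28] → X
    (6,4)@(13, 9): e=[20,40,20] → X
    (7,4)@(15, 9): e=[8,56,16] → X
    (8,4)@(17, 9): e=[-4,72,12] → .
    (4,5)@(9, 11): e=[24,8,48] → X
    (6,5)@(13, 11): e=[0,40,40] → .  [on edge]
    (7,5)@(15, 11): e=[-12,56,36] → .
    (4,6)@(9, 13): e=[4,8,68] → X
  covered (9 px):
    . . . . . . . . . . .
    . . . . . . . . . . .
    . . . . . . . . . . .
    . . . . X X . . . . .
    . . . . X X X X . . .
    . . . . X X . . . . .
    . . . . X . . . . . .
    . . . . . . . . . . .

Result: [[4,3],[5,3],[4,4],[5,4],[6,4],[7,4],[4,5],[5,5],[4,6]]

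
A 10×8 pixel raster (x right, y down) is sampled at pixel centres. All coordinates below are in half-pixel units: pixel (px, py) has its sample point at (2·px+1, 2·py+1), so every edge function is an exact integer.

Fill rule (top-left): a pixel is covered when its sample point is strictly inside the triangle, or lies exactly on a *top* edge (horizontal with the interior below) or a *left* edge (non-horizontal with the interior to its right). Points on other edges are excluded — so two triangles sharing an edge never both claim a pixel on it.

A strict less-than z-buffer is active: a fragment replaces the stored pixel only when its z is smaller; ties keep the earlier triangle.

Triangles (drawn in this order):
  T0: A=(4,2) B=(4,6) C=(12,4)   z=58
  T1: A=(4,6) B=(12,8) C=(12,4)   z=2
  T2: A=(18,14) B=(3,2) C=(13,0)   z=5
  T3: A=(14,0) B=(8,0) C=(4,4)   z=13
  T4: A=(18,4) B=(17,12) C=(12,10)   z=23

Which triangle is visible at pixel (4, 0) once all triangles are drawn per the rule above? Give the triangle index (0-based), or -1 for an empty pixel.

T0:
  2·area = 32  (B↔C swapped to make it positive)
  edge (4, 2)→(12, 4): d=(8,2) right/bottom  bias=-1
  edge (12, 4)→(4, 6): d=(-8,2) right/bottom  bias=-1
  edge (4, 6)→(4, 2): d=(0,-4) top-left  bias=+0
    (2,1)@(5, 3): e=[6,22,4] → #
    (3,1)@(7, 3): e=[2,18,12] → #
    (4,1)@(9, 3): e=[-2,14,20] → ·
    (2,2)@(5, 5): e=[22,6,4] → #
    (4,2)@(9, 5): e=[14,-2,20] → ·
    (2,3)@(5, 7): e=[38,-10,4] → ·
    (3,3)@(7, 7): e=[34,-14,12] → ·
  covered (4 px):
    · · · · · · · · · ·
    · · # # · · · · · ·
    · · # # · · · · · ·
    · · · · · · · · · ·
    · · · · · · · · · ·
    · · · · · · · · · ·
    · · · · · · · · · ·
    · · · · · · · · · ·
T1:
  2·area = 32  (B↔C swapped to make it positive)
  edge (4, 6)→(12, 4): d=(8,-2) top-left  bias=+0
  edge (12, 4)→(12, 8): d=(0,4) right/bottom  bias=-1
  edge (12, 8)→(4, 6): d=(-8,-2) top-left  bias=+0
    (4,2)@(9, 5): e=[2,12,18] → #
    (5,2)@(11, 5): e=[6,4,22] → #
    (6,2)@(13, 5): e=[10,-4,26] → ·
    (4,3)@(9, 7): e=[18,12,2] → #
    (6,3)@(13, 7): e=[26,-4,10] → ·
    (4,4)@(9, 9): e=[34,12,-14] → ·
    (5,4)@(11, 9): e=[38,4,-10] → ·
  covered (4 px):
    · · · · · · · · · ·
    · · · · · · · · · ·
    · · · · # # · · · ·
    · · · · # # · · · ·
    · · · · · · · · · ·
    · · · · · · · · · ·
    · · · · · · · · · ·
    · · · · · · · · · ·
T2:
  2·area = 150
  edge (18, 14)→(3, 2): d=(-15,-12) top-left  bias=+0
  edge (3, 2)→(13, 0): d=(10,-2) top-left  bias=+0
  edge (13, 0)→(18, 14): d=(5,14) right/bottom  bias=-1
    (4,0)@(9, 1): e=[87,2,61] → #
    (5,0)@(11, 1): e=[111,6,33] → #
    (6,0)@(13, 1): e=[135,10,5] → #
    (7,0)@(15, 1): e=[159,14,-23] → ·
    (2,1)@(5, 3): e=[9,14,127] → #
    (3,1)@(7, 3): e=[33,18,99] → #
    (7,1)@(15, 3): e=[129,34,-13] → ·
    (2,2)@(5, 5): e=[-21,34,137] → ·
    (3,2)@(7, 5): e=[3,38,109] → #
    (7,2)@(15, 5): e=[99,54,-3] → ·
    (3,3)@(7, 7): e=[-27,58,119] → ·
    (4,3)@(9, 7): e=[-3,62,91] → ·
  covered (19 px):
    · · · · # # # · · ·
    · · # # # # # · · ·
    · · · # # # # · · ·
    · · · · · # # # · ·
    · · · · · · # # · ·
    · · · · · · · # · ·
    · · · · · · · · # ·
    · · · · · · · · · ·
T3:
  2·area = 24  (B↔C swapped to make it positive)
  edge (14, 0)→(4, 4): d=(-10,4) right/bottom  bias=-1
  edge (4, 4)→(8, 0): d=(4,-4) top-left  bias=+0
  edge (8, 0)→(14, 0): d=(6,0) top-left  bias=+0
    (3,0)@(7, 1): e=[18,0,6] → #  [on edge]
    (4,0)@(9, 1): e=[10,8,6] → #
    (5,0)@(11, 1): e=[2,16,6] → #
    (6,0)@(13, 1): e=[-6,24,6] → ·
    (2,1)@(5, 3): e=[6,0,18] → #  [on edge]
    (3,1)@(7, 3): e=[-2,8,18] → ·
    (4,1)@(9, 3): e=[-10,16,18] → ·
    (5,1)@(11, 3): e=[-18,24,18] → ·
    (1,2)@(3, 5): e=[-6,0,30] → ·  [on edge]
    (2,2)@(5, 5): e=[-14,8,30] → ·
    (0,3)@(1, 7): e=[-18,0,42] → ·  [on edge]
  covered (4 px):
    · · · # # # · · · ·
    · · # · · · · · · ·
    · · · · · · · · · ·
    · · · · · · · · · ·
    · · · · · · · · · ·
    · · · · · · · · · ·
    · · · · · · · · · ·
    · · · · · · · · · ·
T4:
  2·area = 42
  edge (18, 4)→(17, 12): d=(-1,8) right/bottom  bias=-1
  edge (17, 12)→(12, 10): d=(-5,-2) top-left  bias=+0
  edge (12, 10)→(18, 4): d=(6,-6) top-left  bias=+0
    (9,1)@(19, 3): e=[-7,49,0] → ·  [on edge]
    (8,2)@(17, 5): e=[7,35,0] → #  [on edge]
    (9,2)@(19, 5): e=[-9,39,12] → ·
    (7,3)@(15, 7): e=[21,21,0] → #  [on edge]
    (9,3)@(19, 7): e=[-11,29,24] → ·
    (6,4)@(13, 9): e=[35,7,0] → #  [on edge]
    (9,4)@(19, 9): e=[-13,19,36] → ·
    (5,5)@(11, 11): e=[49,-7,0] → ·  [on edge]
    (6,5)@(13, 11): e=[33,-3,12] → ·
    (7,5)@(15, 11): e=[17,1,24] → #
    (9,5)@(19, 11): e=[-15,9,48] → ·
    (4,6)@(9, 13): e=[63,-21,0] → ·  [on edge]
    (3,7)@(7, 15): e=[77,-35,0] → ·  [on edge]
  covered (8 px):
    · · · · · · · · · ·
    · · · · · · · · · ·
    · · · · · · · · # ·
    · · · · · · · # # ·
    · · · · · · # # # ·
    · · · · · · · # # ·
    · · · · · · · · · ·
    · · · · · · · · · ·

Z-buffer (winner per pixel, '.' = empty):
  . . . 3 2 2 2 . . .
  . . 2 2 2 2 2 . . .
  . . 0 2 1 1 2 . 4 .
  . . . . 1 1 2 2 4 .
  . . . . . . 2 2 4 .
  . . . . . . . 2 4 .
  . . . . . . . . 2 .
  . . . . . . . . . .

Result: 2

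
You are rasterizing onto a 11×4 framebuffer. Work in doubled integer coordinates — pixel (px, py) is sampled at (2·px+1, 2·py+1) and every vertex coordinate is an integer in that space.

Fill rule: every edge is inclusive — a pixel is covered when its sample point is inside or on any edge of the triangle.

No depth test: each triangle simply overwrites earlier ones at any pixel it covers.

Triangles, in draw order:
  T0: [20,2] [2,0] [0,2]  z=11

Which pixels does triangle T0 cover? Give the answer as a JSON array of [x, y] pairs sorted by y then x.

T0:
  2·area = 40  (B↔C swapped to make it positive)
  edge (20, 2)→(0, 2): d=(-20,0) inclusive
  edge (0, 2)→(2, 0): d=(2,-2) inclusive
  edge (2, 0)→(20, 2): d=(18,2) inclusive
    (0,0)@(1, 1): e=[20,0,20] → X  [on edge]
    (1,0)@(3, 1): e=[20,4,16] → X
    (2,0)@(5, 1): e=[20,8,12] → X
    (3,0)@(7, 1): e=[20,12,8] → X
    (4,0)@(9, 1): e=[20,16,4] → X
    (5,0)@(11, 1): e=[20,20,0] → X  [on edge]
    (6,0)@(13, 1): e=[20,24,-4] → .
    (0,1)@(1, 3): e=[-20,4,56] → .
    (1,1)@(3, 3): e=[-20,8,52] → .
    (2,1)@(5, 3): e=[-20,12,48] → .
    (3,1)@(7, 3): e=[-20,16,44] → .
    (4,1)@(9, 3): e=[-20,20,40] → .
  covered (6 px):
    X X X X X X . . . . .
    . . . . . . . . . . .
    . . . . . . . . . . .
    . . . . . . . . . . .

Answer: [[0,0],[1,0],[2,0],[3,0],[4,0],[5,0]]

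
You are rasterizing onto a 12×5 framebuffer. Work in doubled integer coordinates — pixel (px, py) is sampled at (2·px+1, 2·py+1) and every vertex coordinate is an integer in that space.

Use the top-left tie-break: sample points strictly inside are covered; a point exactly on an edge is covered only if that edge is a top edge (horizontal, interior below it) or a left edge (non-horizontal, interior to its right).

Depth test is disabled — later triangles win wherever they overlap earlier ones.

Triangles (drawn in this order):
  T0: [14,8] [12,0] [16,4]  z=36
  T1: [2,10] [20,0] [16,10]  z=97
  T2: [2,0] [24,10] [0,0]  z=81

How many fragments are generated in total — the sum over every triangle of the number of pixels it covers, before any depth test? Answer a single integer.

T0:
  2·area = 24
  edge (14, 8)→(12, 0): d=(-2,-8) top-left  bias=+0
  edge (12, 0)→(16, 4): d=(4,4) right/bottom  bias=-1
  edge (16, 4)→(14, 8): d=(-2,4) right/bottom  bias=-1
    (6,0)@(13, 1): e=[6,0,18] → .  [on edge]
    (6,1)@(13, 3): e=[2,8,14] → X
    (7,1)@(15, 3): e=[18,0,6] → .  [on edge]
    (6,2)@(13, 5): e=[-2,16,10] → .
    (7,2)@(15, 5): e=[14,8,2] → X
    (8,2)@(17, 5): e=[30,0,-6] → .  [on edge]
    (7,3)@(15, 7): e=[10,16,-2] → .
    (9,3)@(19, 7): e=[42,0,-18] → .  [on edge]
    (10,4)@(21, 9): e=[54,0,-30] → .  [on edge]
  covered (2 px):
    . . . . . . . . . . . .
    . . . . . . X . . . . .
    . . . . . . . X . . . .
    . . . . . . . . . . . .
    . . . . . . . . . . . .
T1:
  2·area = 140
  edge (2, 10)→(20, 0): d=(18,-10) top-left  bias=+0
  edge (20, 0)→(16, 10): d=(-4,10) right/bottom  bias=-1
  edge (16, 10)→(2, 10): d=(-14,0) right/bottom  bias=-1
    (9,0)@(19, 1): e=[8,6,126] → X
    (10,0)@(21, 1): e=[28,-14,126] → .
    (7,1)@(15, 3): e=[4,38,98] → X
    (8,1)@(17, 3): e=[24,18,98] → X
    (9,1)@(19, 3): e=[44,-2,98] → .
    (5,2)@(11, 5): e=[0,70,70] → X  [on edge]
    (6,2)@(13, 5): e=[20,50,70] → X
    (9,2)@(19, 5): e=[80,-10,70] → .
    (4,3)@(9, 7): e=[16,82,42] → X
    (9,3)@(19, 7): e=[116,-18,42] → .
    (2,4)@(5, 9): e=[12,114,14] → X
    (3,4)@(7, 9): e=[32,94,14] → X
  covered (18 px):
    . . . . . . . . . X . .
    . . . . . . . X X . . .
    . . . . . X X X X . . .
    . . . . X X X X X . . .
    . . X X X X X X . . . .
T2:
  2·area = 20
  edge (2, 0)→(24, 10): d=(22,10) right/bottom  bias=-1
  edge (24, 10)→(0, 0): d=(-24,-10) top-left  bias=+0
  edge (0, 0)→(2, 0): d=(2,0) top-left  bias=+0
    (1,0)@(3, 1): e=[12,6,2] → X
    (2,0)@(5, 1): e=[-8,26,2] → .
    (1,1)@(3, 3): e=[56,-42,6] → .
    (6,2)@(13, 5): e=[0,10,10] → .  [on edge]
    (8,3)@(17, 7): e=[4,2,14] → X
    (9,3)@(19, 7): e=[-16,22,14] → .
    (8,4)@(17, 9): e=[48,-46,18] → .
  covered (2 px):
    . X . . . . . . . . . .
    . . . . . . . . . . . .
    . . . . . . . . . . . .
    . . . . . . . . X . . .
    . . . . . . . . . . . .

Result: 22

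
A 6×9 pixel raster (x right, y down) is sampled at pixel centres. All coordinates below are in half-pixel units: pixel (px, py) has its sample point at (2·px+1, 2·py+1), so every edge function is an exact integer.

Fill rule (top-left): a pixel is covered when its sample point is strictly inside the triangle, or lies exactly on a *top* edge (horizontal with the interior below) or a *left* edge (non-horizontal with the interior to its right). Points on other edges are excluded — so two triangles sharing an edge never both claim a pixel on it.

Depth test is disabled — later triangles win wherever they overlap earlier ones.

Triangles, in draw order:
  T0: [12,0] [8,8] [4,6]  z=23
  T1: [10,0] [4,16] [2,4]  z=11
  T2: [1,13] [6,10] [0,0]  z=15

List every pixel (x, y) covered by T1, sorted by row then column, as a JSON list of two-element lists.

T0:
  2·area = 40
  edge (12, 0)→(8, 8): d=(-4,8) right/bottom  bias=-1
  edge (8, 8)→(4, 6): d=(-4,-2) top-left  bias=+0
  edge (4, 6)→(12, 0): d=(8,-6) top-left  bias=+0
    (5,0)@(11, 1): e=[4,34,2] → █
    (4,1)@(9, 3): e=[12,22,6] → █
    (5,1)@(11, 3): e=[-4,26,18] → ·
    (3,2)@(7, 5): e=[20,10,10] → █
    (5,2)@(11, 5): e=[-12,18,34] → ·
    (3,3)@(7, 7): e=[12,2,26] → █
    (4,3)@(9, 7): e=[-4,6,38] → ·
    (3,4)@(7, 9): e=[4,-6,42] → ·
  covered (5 px):
    · · · · · █
    · · · · █ ·
    · · · █ █ ·
    · · · █ · ·
    · · · · · ·
    · · · · · ·
    · · · · · ·
    · · · · · ·
    · · · · · ·
T1:
  2·area = 104
  edge (10, 0)→(4, 16): d=(-6,16) right/bottom  bias=-1
  edge (4, 16)→(2, 4): d=(-2,-12) top-left  bias=+0
  edge (2, 4)→(10, 0): d=(8,-4) top-left  bias=+0
    (4,0)@(9, 1): e=[10,90,4] → █
    (5,0)@(11, 1): e=[-22,114,12] → ·
    (2,1)@(5, 3): e=[62,38,4] → █
    (3,1)@(7, 3): e=[30,62,12] → █
    (4,1)@(9, 3): e=[-2,86,20] → ·
    (1,2)@(3, 5): e=[82,10,12] → █
    (4,2)@(9, 5): e=[-14,82,36] → ·
    (1,3)@(3, 7): e=[70,6,28] → █
    (4,3)@(9, 7): e=[-26,78,52] → ·
    (1,4)@(3, 9): e=[58,2,44] → █
    (3,4)@(7, 9): e=[-6,50,60] → ·
    (1,5)@(3, 11): e=[46,-2,60] → ·
  covered (13 px):
    · · · · █ ·
    · · █ █ · ·
    · █ █ █ · ·
    · █ █ █ · ·
    · █ █ · · ·
    · · █ · · ·
    · · █ · · ·
    · · · · · ·
    · · · · · ·
T2:
  2·area = 68  (B↔C swapped to make it positive)
  edge (1, 13)→(0, 0): d=(-1,-13) top-left  bias=+0
  edge (0, 0)→(6, 10): d=(6,10) right/bottom  bias=-1
  edge (6, 10)→(1, 13): d=(-5,3) right/bottom  bias=-1
    (0,1)@(1, 3): e=[10,8,50] → █
    (1,1)@(3, 3): e=[36,-12,44] → ·
    (0,2)@(1, 5): e=[8,20,40] → █
    (1,2)@(3, 5): e=[34,0,34] → ·  [on edge]
    (0,3)@(1, 7): e=[6,32,30] → █
    (1,3)@(3, 7): e=[32,12,24] → █
    (2,3)@(5, 7): e=[58,-8,18] → ·
    (5,3)@(11, 7): e=[136,-68,0] → ·  [on edge]
    (0,4)@(1, 9): e=[4,44,20] → █
    (2,4)@(5, 9): e=[56,4,8] → █
    (3,4)@(7, 9): e=[82,-16,2] → ·
    (0,5)@(1, 11): e=[2,56,10] → █
    (0,6)@(1, 13): e=[0,68,0] → ·  [on edge]
    (4,7)@(9, 15): e=[102,0,-34] → ·  [on edge]
  covered (9 px):
    · · · · · ·
    █ · · · · ·
    █ · · · · ·
    █ █ · · · ·
    █ █ █ · · ·
    █ █ · · · ·
    · · · · · ·
    · · · · · ·
    · · · · · ·

Final: [[4,0],[2,1],[3,1],[1,2],[2,2],[3,2],[1,3],[2,3],[3,3],[1,4],[2,4],[2,5],[2,6]]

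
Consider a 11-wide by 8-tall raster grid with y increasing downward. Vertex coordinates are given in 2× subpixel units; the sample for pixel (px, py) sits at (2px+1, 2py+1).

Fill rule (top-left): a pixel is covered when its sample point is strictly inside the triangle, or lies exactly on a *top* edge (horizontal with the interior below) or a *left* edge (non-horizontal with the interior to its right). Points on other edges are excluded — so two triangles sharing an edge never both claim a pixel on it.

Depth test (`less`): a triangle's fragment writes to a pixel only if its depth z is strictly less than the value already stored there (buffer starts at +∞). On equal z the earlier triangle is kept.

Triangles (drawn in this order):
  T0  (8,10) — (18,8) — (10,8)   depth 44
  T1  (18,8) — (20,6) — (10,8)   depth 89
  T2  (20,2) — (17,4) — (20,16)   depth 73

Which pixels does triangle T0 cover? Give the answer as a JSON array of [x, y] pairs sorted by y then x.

T0:
  2·area = 16  (B↔C swapped to make it positive)
  edge (8, 10)→(10, 8): d=(2,-2) top-left  bias=+0
  edge (10, 8)→(18, 8): d=(8,0) top-left  bias=+0
  edge (18, 8)→(8, 10): d=(-10,2) right/bottom  bias=-1
    (8,0)@(17, 1): e=[0,-56,72] → ·  [on edge]
    (7,1)@(15, 3): e=[0,-40,56] → ·  [on edge]
    (6,2)@(13, 5): e=[0,-24,40] → ·  [on edge]
    (5,3)@(11, 7): e=[0,-8,24] → ·  [on edge]
    (4,4)@(9, 9): e=[0,8,8] → #  [on edge]
    (5,4)@(11, 9): e=[4,8,4] → #
    (6,4)@(13, 9): e=[8,8,0] → ·  [on edge]
    (1,5)@(3, 11): e=[-8,24,0] → ·  [on edge]
    (3,5)@(7, 11): e=[0,24,-8] → ·  [on edge]
    (4,5)@(9, 11): e=[4,24,-12] → ·
    (5,5)@(11, 11): e=[8,24,-16] → ·
    (2,6)@(5, 13): e=[0,40,-24] → ·  [on edge]
    (1,7)@(3, 15): e=[0,56,-40] → ·  [on edge]
  covered (2 px):
    · · · · · · · · · · ·
    · · · · · · · · · · ·
    · · · · · · · · · · ·
    · · · · · · · · · · ·
    · · · · # # · · · · ·
    · · · · · · · · · · ·
    · · · · · · · · · · ·
    · · · · · · · · · · ·
T1:
  2·area = 16  (B↔C swapped to make it positive)
  edge (18, 8)→(10, 8): d=(-8,0) right/bottom  bias=-1
  edge (10, 8)→(20, 6): d=(10,-2) top-left  bias=+0
  edge (20, 6)→(18, 8): d=(-2,2) right/bottom  bias=-1
    (10,2)@(21, 5): e=[24,-8,0] → ·  [on edge]
    (7,3)@(15, 7): e=[8,0,8] → #  [on edge]
    (8,3)@(17, 7): e=[8,4,4] → #
    (9,3)@(19, 7): e=[8,8,0] → ·  [on edge]
    (2,4)@(5, 9): e=[-8,0,24] → ·  [on edge]
    (7,4)@(15, 9): e=[-8,20,4] → ·
    (8,4)@(17, 9): e=[-8,24,0] → ·  [on edge]
    (7,5)@(15, 11): e=[-24,40,0] → ·  [on edge]
    (6,6)@(13, 13): e=[-40,56,0] → ·  [on edge]
    (5,7)@(11, 15): e=[-56,72,0] → ·  [on edge]
  covered (2 px):
    · · · · · · · · · · ·
    · · · · · · · · · · ·
    · · · · · · · · · · ·
    · · · · · · · # # · ·
    · · · · · · · · · · ·
    · · · · · · · · · · ·
    · · · · · · · · · · ·
    · · · · · · · · · · ·
T2:
  2·area = 42  (B↔C swapped to make it positive)
  edge (20, 2)→(20, 16): d=(0,14) right/bottom  bias=-1
  edge (20, 16)→(17, 4): d=(-3,-12) top-left  bias=+0
  edge (17, 4)→(20, 2): d=(3,-2) top-left  bias=+0
    (9,1)@(19, 3): e=[14,27,1] → #
    (10,1)@(21, 3): e=[-14,51,5] → ·
    (9,2)@(19, 5): e=[14,21,7] → #
    (10,2)@(21, 5): e=[-14,45,11] → ·
    (9,3)@(19, 7): e=[14,15,13] → #
    (10,3)@(21, 7): e=[-14,39,17] → ·
    (9,4)@(19, 9): e=[14,9,19] → #
    (10,4)@(21, 9): e=[-14,33,23] → ·
    (9,5)@(19, 11): e=[14,3,25] → #
    (10,5)@(21, 11): e=[-14,27,29] → ·
    (9,6)@(19, 13): e=[14,-3,31] → ·
  covered (5 px):
    · · · · · · · · · · ·
    · · · · · · · · · # ·
    · · · · · · · · · # ·
    · · · · · · · · · # ·
    · · · · · · · · · # ·
    · · · · · · · · · # ·
    · · · · · · · · · · ·
    · · · · · · · · · · ·

Answer: [[4,4],[5,4]]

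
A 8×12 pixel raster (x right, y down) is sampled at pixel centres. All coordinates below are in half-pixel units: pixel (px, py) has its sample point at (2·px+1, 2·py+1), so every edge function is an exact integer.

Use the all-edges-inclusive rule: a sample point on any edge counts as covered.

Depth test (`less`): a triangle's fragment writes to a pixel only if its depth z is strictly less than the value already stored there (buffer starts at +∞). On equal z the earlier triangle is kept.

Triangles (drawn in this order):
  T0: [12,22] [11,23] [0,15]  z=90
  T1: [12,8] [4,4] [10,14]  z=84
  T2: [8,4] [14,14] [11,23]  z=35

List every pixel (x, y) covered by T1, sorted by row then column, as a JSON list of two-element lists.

T0:
  2·area = 19
  edge (12, 22)→(11, 23): d=(-1,1) inclusive
  edge (11, 23)→(0, 15): d=(-11,-8) inclusive
  edge (0, 15)→(12, 22): d=(12,7) inclusive
    (1,8)@(3, 17): e=[14,2,3] → X
    (2,8)@(5, 17): e=[12,18,-11] → .
    (1,9)@(3, 19): e=[12,-20,27] → .
    (7,9)@(15, 19): e=[0,76,-57] → .  [on edge]
    (4,10)@(9, 21): e=[4,6,9] → X
    (5,10)@(11, 21): e=[2,22,-5] → .
    (6,10)@(13, 21): e=[0,38,-19] → .  [on edge]
    (4,11)@(9, 23): e=[2,-16,33] → .
    (5,11)@(11, 23): e=[0,0,19] → X  [on edge]
    (6,11)@(13, 23): e=[-2,16,5] → .
  covered (3 px):
    . . . . . . . .
    . . . . . . . .
    . . . . . . . .
    . . . . . . . .
    . . . . . . . .
    . . . . . . . .
    . . . . . . . .
    . . . . . . . .
    . X . . . . . .
    . . . . . . . .
    . . . . X . . .
    . . . . . X . .
T1:
  2·area = 56  (B↔C swapped to make it positive)
  edge (12, 8)→(10, 14): d=(-2,6) inclusive
  edge (10, 14)→(4, 4): d=(-6,-10) inclusive
  edge (4, 4)→(12, 8): d=(8,4) inclusive
    (2,2)@(5, 5): e=[48,4,4] → X
    (3,2)@(7, 5): e=[36,24,-4] → .
    (6,2)@(13, 5): e=[0,84,-28] → .  [on edge]
    (2,3)@(5, 7): e=[44,-8,20] → .
    (3,3)@(7, 7): e=[32,12,12] → X
    (4,3)@(9, 7): e=[20,32,4] → X
    (5,3)@(11, 7): e=[8,52,-4] → .
    (3,4)@(7, 9): e=[28,0,28] → X  [on edge]
    (5,4)@(11, 9): e=[4,40,12] → X
    (6,4)@(13, 9): e=[-8,60,4] → .
    (3,5)@(7, 11): e=[24,-12,44] → .
    (4,5)@(9, 11): e=[12,8,36] → X
    (5,5)@(11, 11): e=[0,28,28] → X  [on edge]
    (4,8)@(9, 17): e=[0,-28,84] → .  [on edge]
    (6,9)@(13, 19): e=[-28,0,84] → .  [on edge]
    (3,11)@(7, 23): e=[0,-84,140] → .  [on edge]
  covered (8 px):
    . . . . . . . .
    . . . . . . . .
    . . X . . . . .
    . . . X X . . .
    . . . X X X . .
    . . . . X X . .
    . . . . . . . .
    . . . . . . . .
    . . . . . . . .
    . . . . . . . .
    . . . . . . . .
    . . . . . . . .
T2:
  2·area = 84
  edge (8, 4)→(14, 14): d=(6,10) inclusive
  edge (14, 14)→(11, 23): d=(-3,9) inclusive
  edge (11, 23)→(8, 4): d=(-3,-19) inclusive
    (4,3)@(9, 7): e=[8,66,10] → X
    (5,3)@(11, 7): e=[-12,48,48] → .
    (4,4)@(9, 9): e=[20,60,4] → X
    (5,4)@(11, 9): e=[0,42,42] → X  [on edge]
    (6,4)@(13, 9): e=[-20,24,80] → .
    (4,5)@(9, 11): e=[32,54,-2] → .
    (5,5)@(11, 11): e=[12,36,36] → X
    (6,5)@(13, 11): e=[-8,18,74] → .
    (7,5)@(15, 11): e=[-28,0,112] → .  [on edge]
    (5,6)@(11, 13): e=[24,30,30] → X
    (6,6)@(13, 13): e=[4,12,68] → X
    (7,6)@(15, 13): e=[-16,-6,106] → .
    (6,8)@(13, 17): e=[28,0,56] → X  [on edge]
    (5,11)@(11, 23): e=[84,0,0] → X  [on edge]
  covered (13 px):
    . . . . . . . .
    . . . . . . . .
    . . . . . . . .
    . . . . X . . .
    . . . . X X . .
    . . . . . X . .
    . . . . . X X .
    . . . . . X X .
    . . . . . X X .
    . . . . . X . .
    . . . . . X . .
    . . . . . X . .

Result: [[2,2],[3,3],[4,3],[3,4],[4,4],[5,4],[4,5],[5,5]]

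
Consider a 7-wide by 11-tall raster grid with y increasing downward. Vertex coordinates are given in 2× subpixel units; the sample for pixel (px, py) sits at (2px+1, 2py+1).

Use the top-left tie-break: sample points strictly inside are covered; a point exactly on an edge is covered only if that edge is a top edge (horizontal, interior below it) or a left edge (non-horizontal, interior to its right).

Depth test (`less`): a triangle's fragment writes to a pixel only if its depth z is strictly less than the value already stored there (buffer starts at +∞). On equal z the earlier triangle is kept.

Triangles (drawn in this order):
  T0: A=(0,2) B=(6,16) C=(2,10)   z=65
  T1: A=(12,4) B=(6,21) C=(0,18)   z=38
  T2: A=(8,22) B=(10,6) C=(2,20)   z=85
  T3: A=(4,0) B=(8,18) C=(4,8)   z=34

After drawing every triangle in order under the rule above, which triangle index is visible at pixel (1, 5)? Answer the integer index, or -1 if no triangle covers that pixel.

T0:
  2·area = 20
  edge (0, 2)→(6, 16): d=(6,14) right/bottom  bias=-1
  edge (6, 16)→(2, 10): d=(-4,-6) top-left  bias=+0
  edge (2, 10)→(0, 2): d=(-2,-8) top-left  bias=+0
    (0,2)@(1, 5): e=[4,14,2] → X
    (1,2)@(3, 5): e=[-24,26,18] → .
    (0,3)@(1, 7): e=[16,6,-2] → .
    (1,4)@(3, 9): e=[0,10,10] → .  [on edge]
    (1,5)@(3, 11): e=[12,2,6] → X
    (2,5)@(5, 11): e=[-16,14,22] → .
    (1,6)@(3, 13): e=[24,-6,2] → .
  covered (2 px):
    . . . . . . .
    . . . . . . .
    X . . . . . .
    . . . . . . .
    . . . . . . .
    . X . . . . .
    . . . . . . .
    . . . . . . .
    . . . . . . .
    . . . . . . .
    . . . . . . .
T1:
  2·area = 120
  edge (12, 4)→(6, 21): d=(-6,17) right/bottom  bias=-1
  edge (6, 21)→(0, 18): d=(-6,-3) top-left  bias=+0
  edge (0, 18)→(12, 4): d=(12,-14) top-left  bias=+0
    (4,4)@(9, 9): e=[21,81,18] → X
    (5,4)@(11, 9): e=[-13,87,46] → .
    (3,5)@(7, 11): e=[43,63,14] → X
    (5,5)@(11, 11): e=[-25,75,70] → .
    (2,6)@(5, 13): e=[65,45,10] → X
    (4,6)@(9, 13): e=[-3,57,66] → .
    (1,7)@(3, 15): e=[87,27,6] → X
    (4,7)@(9, 15): e=[-15,45,90] → .
    (0,8)@(1, 17): e=[109,9,2] → X
    (4,8)@(9, 17): e=[-27,33,114] → .
    (0,9)@(1, 19): e=[97,-3,26] → .
    (1,9)@(3, 19): e=[63,3,54] → X
  covered (14 px):
    . . . . . . .
    . . . . . . .
    . . . . . . .
    . . . . . . .
    . . . . X . .
    . . . X X . .
    . . X X . . .
    . X X X . . .
    X X X X . . .
    . X X . . . .
    . . . . . . .
T2:
  2·area = 100  (B↔C swapped to make it positive)
  edge (8, 22)→(2, 20): d=(-6,-2) top-left  bias=+0
  edge (2, 20)→(10, 6): d=(8,-14) top-left  bias=+0
  edge (10, 6)→(8, 22): d=(-2,16) right/bottom  bias=-1
    (4,4)@(9, 9): e=[80,10,10] → X
    (5,4)@(11, 9): e=[84,38,-22] → .
    (4,5)@(9, 11): e=[68,26,6] → X
    (5,5)@(11, 11): e=[72,54,-26] → .
    (3,6)@(7, 13): e=[52,14,34] → X
    (5,6)@(11, 13): e=[60,70,-30] → .
    (2,7)@(5, 15): e=[36,2,62] → X
    (4,7)@(9, 15): e=[44,58,-2] → .
    (2,8)@(5, 17): e=[24,18,58] → X
    (4,8)@(9, 17): e=[32,74,-6] → .
    (1,9)@(3, 19): e=[8,6,86] → X
    (4,9)@(9, 19): e=[20,90,-10] → .
    (2,10)@(5, 21): e=[0,50,50] → X  [on edge]
  covered (13 px):
    . . . . . . .
    . . . . . . .
    . . . . . . .
    . . . . . . .
    . . . . X . .
    . . . . X . .
    . . . X X . .
    . . X X . . .
    . . X X . . .
    . X X X . . .
    . . X X . . .
T3:
  2·area = 32
  edge (4, 0)→(8, 18): d=(4,18) right/bottom  bias=-1
  edge (8, 18)→(4, 8): d=(-4,-10) top-left  bias=+0
  edge (4, 8)→(4, 0): d=(0,-8) top-left  bias=+0
    (2,2)@(5, 5): e=[2,22,8] → X
    (3,2)@(7, 5): e=[-34,42,24] → .
    (2,3)@(5, 7): e=[10,14,8] → X
    (3,3)@(7, 7): e=[-26,34,24] → .
    (2,4)@(5, 9): e=[18,6,8] → X
    (3,4)@(7, 9): e=[-18,26,24] → .
    (2,5)@(5, 11): e=[26,-2,8] → .
    (3,7)@(7, 15): e=[6,2,24] → X
    (4,7)@(9, 15): e=[-30,22,40] → .
    (3,8)@(7, 17): e=[14,-6,24] → .
  covered (4 px):
    . . . . . . .
    . . . . . . .
    . . X . . . .
    . . X . . . .
    . . X . . . .
    . . . . . . .
    . . . . . . .
    . . . X . . .
    . . . . . . .
    . . . . . . .
    . . . . . . .

Z-buffer (winner per pixel, '.' = empty):
  . . . . . . .
  . . . . . . .
  0 . 3 . . . .
  . . 3 . . . .
  . . 3 . 1 . .
  . 0 . 1 1 . .
  . . 1 1 2 . .
  . 1 1 3 . . .
  1 1 1 1 . . .
  . 1 1 2 . . .
  . . 2 2 . . .

Result: 0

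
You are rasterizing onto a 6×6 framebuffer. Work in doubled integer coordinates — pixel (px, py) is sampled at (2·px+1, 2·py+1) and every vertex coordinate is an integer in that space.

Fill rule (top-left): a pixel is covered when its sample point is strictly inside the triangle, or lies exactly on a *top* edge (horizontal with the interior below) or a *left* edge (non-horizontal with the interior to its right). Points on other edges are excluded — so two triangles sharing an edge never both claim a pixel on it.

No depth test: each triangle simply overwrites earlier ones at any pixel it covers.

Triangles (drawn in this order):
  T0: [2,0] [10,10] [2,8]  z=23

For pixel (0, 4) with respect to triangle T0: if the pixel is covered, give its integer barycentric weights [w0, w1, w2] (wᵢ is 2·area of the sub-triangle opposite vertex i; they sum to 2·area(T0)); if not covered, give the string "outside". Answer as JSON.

T0:
  2·area = 64
  edge (2, 0)→(10, 10): d=(8,10) right/bottom  bias=-1
  edge (10, 10)→(2, 8): d=(-8,-2) top-left  bias=+0
  edge (2, 8)→(2, 0): d=(0,-8) top-left  bias=+0
    (1,1)@(3, 3): e=[14,42,8] → #
    (2,1)@(5, 3): e=[-6,46,24] → ·
    (1,2)@(3, 5): e=[30,26,8] → #
    (2,2)@(5, 5): e=[10,30,24] → #
    (3,2)@(7, 5): e=[-10,34,40] → ·
    (1,3)@(3, 7): e=[46,10,8] → #
    (3,3)@(7, 7): e=[6,18,40] → #
    (4,3)@(9, 7): e=[-14,22,56] → ·
    (1,4)@(3, 9): e=[62,-6,8] → ·
    (2,4)@(5, 9): e=[42,-2,24] → ·
    (3,4)@(7, 9): e=[22,2,40] → #
    (4,4)@(9, 9): e=[2,6,56] → #
  covered (8 px):
    · · · · · ·
    · # · · · ·
    · # # · · ·
    · # # # · ·
    · · · # # ·
    · · · · · ·

Result: "outside"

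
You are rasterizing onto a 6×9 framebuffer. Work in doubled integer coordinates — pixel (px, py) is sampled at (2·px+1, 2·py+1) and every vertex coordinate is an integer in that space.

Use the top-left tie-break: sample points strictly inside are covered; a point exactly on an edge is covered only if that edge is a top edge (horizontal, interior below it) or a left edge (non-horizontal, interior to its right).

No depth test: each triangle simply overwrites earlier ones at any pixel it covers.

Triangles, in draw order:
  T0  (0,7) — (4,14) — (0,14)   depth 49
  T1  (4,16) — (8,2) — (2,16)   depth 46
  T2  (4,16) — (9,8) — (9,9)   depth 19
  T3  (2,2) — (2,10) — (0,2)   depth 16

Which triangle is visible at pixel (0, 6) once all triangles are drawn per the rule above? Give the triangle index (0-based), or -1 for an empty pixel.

T0:
  2·area = 28
  edge (0, 7)→(4, 14): d=(4,7) right/bottom  bias=-1
  edge (4, 14)→(0, 14): d=(-4,0) right/bottom  bias=-1
  edge (0, 14)→(0, 7): d=(0,-7) top-left  bias=+0
    (0,4)@(1, 9): e=[1,20,7] → #
    (1,4)@(3, 9): e=[-13,20,21] → ·
    (0,5)@(1, 11): e=[9,12,7] → #
    (1,5)@(3, 11): e=[-5,12,21] → ·
    (0,6)@(1, 13): e=[17,4,7] → #
    (1,6)@(3, 13): e=[3,4,21] → #
    (2,6)@(5, 13): e=[-11,4,35] → ·
    (0,7)@(1, 15): e=[25,-4,7] → ·
    (1,7)@(3, 15): e=[11,-4,21] → ·
  covered (4 px):
    · · · · · ·
    · · · · · ·
    · · · · · ·
    · · · · · ·
    # · · · · ·
    # · · · · ·
    # # · · · ·
    · · · · · ·
    · · · · · ·
T1:
  2·area = 28  (B↔C swapped to make it positive)
  edge (4, 16)→(2, 16): d=(-2,0) right/bottom  bias=-1
  edge (2, 16)→(8, 2): d=(6,-14) top-left  bias=+0
  edge (8, 2)→(4, 16): d=(-4,14) right/bottom  bias=-1
    (3,2)@(7, 5): e=[22,4,2] → #
    (4,2)@(9, 5): e=[22,32,-26] → ·
    (3,3)@(7, 7): e=[18,16,-6] → ·
    (2,4)@(5, 9): e=[14,0,14] → #  [on edge]
    (3,4)@(7, 9): e=[14,28,-14] → ·
    (2,5)@(5, 11): e=[10,12,6] → #
    (3,5)@(7, 11): e=[10,40,-22] → ·
    (2,6)@(5, 13): e=[6,24,-2] → ·
    (1,7)@(3, 15): e=[2,8,18] → #
    (2,7)@(5, 15): e=[2,36,-10] → ·
    (1,8)@(3, 17): e=[-2,20,10] → ·
  covered (4 px):
    · · · · · ·
    · · · · · ·
    · · · # · ·
    · · · · · ·
    · · # · · ·
    · · # · · ·
    · · · · · ·
    · # · · · ·
    · · · · · ·
T2:
  2·area = 5
  edge (4, 16)→(9, 8): d=(5,-8) top-left  bias=+0
  edge (9, 8)→(9, 9): d=(0,1) right/bottom  bias=-1
  edge (9, 9)→(4, 16): d=(-5,7) right/bottom  bias=-1
    (4,0)@(9, 1): e=[-35,0,40] → ·  [on edge]
    (4,1)@(9, 3): e=[-25,0,30] → ·  [on edge]
    (4,2)@(9, 5): e=[-15,0,20] → ·  [on edge]
    (4,3)@(9, 7): e=[-5,0,10] → ·  [on edge]
    (4,4)@(9, 9): e=[5,0,0] → ·  [on edge]
    (4,5)@(9, 11): e=[15,0,-10] → ·  [on edge]
    (4,6)@(9, 13): e=[25,0,-20] → ·  [on edge]
    (4,7)@(9, 15): e=[35,0,-30] → ·  [on edge]
    (4,8)@(9, 17): e=[45,0,-40] → ·  [on edge]
  covered (0 px):
    · · · · · ·
    · · · · · ·
    · · · · · ·
    · · · · · ·
    · · · · · ·
    · · · · · ·
    · · · · · ·
    · · · · · ·
    · · · · · ·
T3:
  2·area = 16
  edge (2, 2)→(2, 10): d=(0,8) right/bottom  bias=-1
  edge (2, 10)→(0, 2): d=(-2,-8) top-left  bias=+0
  edge (0, 2)→(2, 2): d=(2,0) top-left  bias=+0
    (0,1)@(1, 3): e=[8,6,2] → #
    (1,1)@(3, 3): e=[-8,22,2] → ·
    (0,2)@(1, 5): e=[8,2,6] → #
    (1,2)@(3, 5): e=[-8,18,6] → ·
    (0,3)@(1, 7): e=[8,-2,10] → ·
  covered (2 px):
    · · · · · ·
    # · · · · ·
    # · · · · ·
    · · · · · ·
    · · · · · ·
    · · · · · ·
    · · · · · ·
    · · · · · ·
    · · · · · ·

Z-buffer (winner per pixel, '.' = empty):
  . . . . . .
  3 . . . . .
  3 . . 1 . .
  . . . . . .
  0 . 1 . . .
  0 . 1 . . .
  0 0 . . . .
  . 1 . . . .
  . . . . . .

Result: 0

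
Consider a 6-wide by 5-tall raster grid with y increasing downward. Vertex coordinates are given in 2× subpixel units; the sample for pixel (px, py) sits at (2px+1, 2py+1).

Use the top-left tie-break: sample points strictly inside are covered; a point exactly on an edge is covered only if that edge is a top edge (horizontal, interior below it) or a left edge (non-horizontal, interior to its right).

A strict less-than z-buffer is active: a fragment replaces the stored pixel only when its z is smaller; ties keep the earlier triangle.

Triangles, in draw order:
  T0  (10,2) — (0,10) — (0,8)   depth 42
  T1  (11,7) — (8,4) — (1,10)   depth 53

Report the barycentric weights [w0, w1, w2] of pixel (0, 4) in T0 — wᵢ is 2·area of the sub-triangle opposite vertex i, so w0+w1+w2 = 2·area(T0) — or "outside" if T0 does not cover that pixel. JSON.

T0:
  2·area = 20
  edge (10, 2)→(0, 10): d=(-10,8) right/bottom  bias=-1
  edge (0, 10)→(0, 8): d=(0,-2) top-left  bias=+0
  edge (0, 8)→(10, 2): d=(10,-6) top-left  bias=+0
    (2,2)@(5, 5): e=[10,10,0] → █  [on edge]
    (3,2)@(7, 5): e=[-6,14,12] → ·
    (1,3)@(3, 7): e=[6,6,8] → █
    (2,3)@(5, 7): e=[-10,10,20] → ·
    (0,4)@(1, 9): e=[2,2,16] → █
    (1,4)@(3, 9): e=[-14,6,28] → ·
  covered (3 px):
    · · · · · ·
    · · · · · ·
    · · █ · · ·
    · █ · · · ·
    █ · · · · ·
T1:
  2·area = 39  (B↔C swapped to make it positive)
  edge (11, 7)→(1, 10): d=(-10,3) right/bottom  bias=-1
  edge (1, 10)→(8, 4): d=(7,-6) top-left  bias=+0
  edge (8, 4)→(11, 7): d=(3,3) right/bottom  bias=-1
    (2,0)@(5, 1): e=[78,-39,0] → ·  [on edge]
    (3,1)@(7, 3): e=[52,-13,0] → ·  [on edge]
    (3,2)@(7, 5): e=[32,1,6] → █
    (4,2)@(9, 5): e=[26,13,0] → ·  [on edge]
    (2,3)@(5, 7): e=[18,3,18] → █
    (4,3)@(9, 7): e=[6,27,6] → █
    (5,3)@(11, 7): e=[0,39,0] → ·  [on edge]
    (1,4)@(3, 9): e=[4,5,30] → █
    (2,4)@(5, 9): e=[-2,17,24] → ·
    (3,4)@(7, 9): e=[-8,29,18] → ·
    (4,4)@(9, 9): e=[-14,41,12] → ·
  covered (5 px):
    · · · · · ·
    · · · · · ·
    · · · █ · ·
    · · █ █ █ ·
    · █ · · · ·

Result: [2,16,2]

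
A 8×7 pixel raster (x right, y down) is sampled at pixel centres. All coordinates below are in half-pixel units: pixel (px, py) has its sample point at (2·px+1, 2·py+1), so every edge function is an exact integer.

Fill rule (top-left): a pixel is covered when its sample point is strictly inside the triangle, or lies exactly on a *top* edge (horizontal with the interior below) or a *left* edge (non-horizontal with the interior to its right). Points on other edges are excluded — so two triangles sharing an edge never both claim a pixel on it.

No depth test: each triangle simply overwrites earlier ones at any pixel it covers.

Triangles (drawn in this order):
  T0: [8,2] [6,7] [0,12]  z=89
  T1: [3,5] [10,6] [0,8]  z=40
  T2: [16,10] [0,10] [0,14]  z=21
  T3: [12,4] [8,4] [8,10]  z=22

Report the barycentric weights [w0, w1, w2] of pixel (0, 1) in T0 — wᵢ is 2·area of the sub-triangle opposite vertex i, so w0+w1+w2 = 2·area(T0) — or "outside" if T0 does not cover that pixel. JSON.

T0:
  2·area = 20
  edge (8, 2)→(6, 7): d=(-2,5) right/bottom  bias=-1
  edge (6, 7)→(0, 12): d=(-6,5) right/bottom  bias=-1
  edge (0, 12)→(8, 2): d=(8,-10) top-left  bias=+0
    (2,3)@(5, 7): e=[5,5,10] → #
    (3,3)@(7, 7): e=[-5,-5,30] → ·
    (1,4)@(3, 9): e=[11,3,6] → #
    (2,4)@(5, 9): e=[1,-7,26] → ·
    (0,5)@(1, 11): e=[17,1,2] → #
    (1,5)@(3, 11): e=[7,-9,22] → ·
    (0,6)@(1, 13): e=[13,-11,18] → ·
  covered (3 px):
    · · · · · · · ·
    · · · · · · · ·
    · · · · · · · ·
    · · # · · · · ·
    · # · · · · · ·
    # · · · · · · ·
    · · · · · · · ·
T1:
  2·area = 24
  edge (3, 5)→(10, 6): d=(7,1) right/bottom  bias=-1
  edge (10, 6)→(0, 8): d=(-10,2) right/bottom  bias=-1
  edge (0, 8)→(3, 5): d=(3,-3) top-left  bias=+0
    (3,0)@(7, 1): e=[-32,56,0] → ·  [on edge]
    (2,1)@(5, 3): e=[-16,40,0] → ·  [on edge]
    (1,2)@(3, 5): e=[0,24,0] → ·  [on edge]
    (7,2)@(15, 5): e=[-12,0,36] → ·  [on edge]
    (0,3)@(1, 7): e=[16,8,0] → #  [on edge]
    (1,3)@(3, 7): e=[14,4,6] → #
    (2,3)@(5, 7): e=[12,0,12] → ·  [on edge]
    (0,4)@(1, 9): e=[30,-12,6] → ·
    (1,4)@(3, 9): e=[28,-16,12] → ·
  covered (2 px):
    · · · · · · · ·
    · · · · · · · ·
    · · · · · · · ·
    # # · · · · · ·
    · · · · · · · ·
    · · · · · · · ·
    · · · · · · · ·
T2:
  2·area = 64  (B↔C swapped to make it positive)
  edge (16, 10)→(0, 14): d=(-16,4) right/bottom  bias=-1
  edge (0, 14)→(0, 10): d=(0,-4) top-left  bias=+0
  edge (0, 10)→(16, 10): d=(16,0) top-left  bias=+0
    (0,5)@(1, 11): e=[44,4,16] → #
    (1,5)@(3, 11): e=[36,12,16] → #
    (2,5)@(5, 11): e=[28,20,16] → #
    (3,5)@(7, 11): e=[20,28,16] → #
    (4,5)@(9, 11): e=[12,36,16] → #
    (5,5)@(11, 11): e=[4,44,16] → #
    (6,5)@(13, 11): e=[-4,52,16] → ·
    (0,6)@(1, 13): e=[12,4,48] → #
    (2,6)@(5, 13): e=[-4,20,48] → ·
    (3,6)@(7, 13): e=[-12,28,48] → ·
    (4,6)@(9, 13): e=[-20,36,48] → ·
    (5,6)@(11, 13): e=[-28,44,48] → ·
  covered (8 px):
    · · · · · · · ·
    · · · · · · · ·
    · · · · · · · ·
    · · · · · · · ·
    · · · · · · · ·
    # # # # # # · ·
    # # · · · · · ·
T3:
  2·area = 24  (B↔C swapped to make it positive)
  edge (12, 4)→(8, 10): d=(-4,6) right/bottom  bias=-1
  edge (8, 10)→(8, 4): d=(0,-6) top-left  bias=+0
  edge (8, 4)→(12, 4): d=(4,0) top-left  bias=+0
    (4,2)@(9, 5): e=[14,6,4] → #
    (5,2)@(11, 5): e=[2,18,4] → #
    (6,2)@(13, 5): e=[-10,30,4] → ·
    (4,3)@(9, 7): e=[6,6,12] → #
    (5,3)@(11, 7): e=[-6,18,12] → ·
    (4,4)@(9, 9): e=[-2,6,20] → ·
  covered (3 px):
    · · · · · · · ·
    · · · · · · · ·
    · · · · # # · ·
    · · · · # · · ·
    · · · · · · · ·
    · · · · · · · ·
    · · · · · · · ·

Result: "outside"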